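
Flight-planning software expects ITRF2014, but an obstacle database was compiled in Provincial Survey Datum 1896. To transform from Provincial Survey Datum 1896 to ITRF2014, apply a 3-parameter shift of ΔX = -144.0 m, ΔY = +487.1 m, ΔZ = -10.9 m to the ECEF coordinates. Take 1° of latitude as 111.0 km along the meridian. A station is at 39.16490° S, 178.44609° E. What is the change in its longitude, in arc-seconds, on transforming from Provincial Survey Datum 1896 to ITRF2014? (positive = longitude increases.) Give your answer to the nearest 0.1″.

Δλ = -20.2″

sin φ = -0.631554, cos φ = 0.775332, sin λ = 0.027118, cos λ = -0.999632.
East component: ΔE = −sin λ·ΔX + cos λ·ΔY = −(0.027118)(-144.0) + (-0.999632)(487.1) = -483.02 m.
1° of latitude spans 111000 m; at latitude φ, 1° of longitude spans that × cos φ = 86061.8 m, so Δλ = -483.02 / 86061.8 × 3600 = -20.205″.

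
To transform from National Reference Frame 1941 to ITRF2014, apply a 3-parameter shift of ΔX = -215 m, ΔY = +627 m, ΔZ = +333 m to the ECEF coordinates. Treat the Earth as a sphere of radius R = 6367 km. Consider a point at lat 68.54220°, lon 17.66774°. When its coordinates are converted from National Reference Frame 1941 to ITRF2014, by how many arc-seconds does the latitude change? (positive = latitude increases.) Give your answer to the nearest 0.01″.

sin φ = 0.930687, cos φ = 0.365816, sin λ = 0.303497, cos λ = 0.952833.
North component: ΔN = −sin φ cos λ·ΔX − sin φ sin λ·ΔY + cos φ·ΔZ = −(0.930687)(0.952833)(-215) − (0.930687)(0.303497)(627) + (0.365816)(333) = 135.37 m.
1° of latitude spans πR/180 = 111125 m, so Δφ = 135.37 / 111125 × 3600 = 4.386″.

Δφ = 4.39″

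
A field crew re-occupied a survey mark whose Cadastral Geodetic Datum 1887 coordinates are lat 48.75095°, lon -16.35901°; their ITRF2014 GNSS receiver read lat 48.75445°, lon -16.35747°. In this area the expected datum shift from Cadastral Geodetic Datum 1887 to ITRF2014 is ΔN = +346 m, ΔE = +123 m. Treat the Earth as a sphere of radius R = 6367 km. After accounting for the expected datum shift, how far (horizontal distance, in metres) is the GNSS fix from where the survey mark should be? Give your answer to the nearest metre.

Observed coordinate differences: Δφ = +0.00350°, Δλ = +0.00154°.
Converting to metres (1° lat = 111125 m, cos φ = 0.659333): observed ΔN = 388.9 m, observed ΔE = 112.8 m.
Subtracting the expected shift leaves a residual of 388.9 − (346) = 42.9 m north and 112.8 − (123) = -10.2 m east.
Residual distance = √(42.9² + (-10.2)²) = 44.1 m.

44 m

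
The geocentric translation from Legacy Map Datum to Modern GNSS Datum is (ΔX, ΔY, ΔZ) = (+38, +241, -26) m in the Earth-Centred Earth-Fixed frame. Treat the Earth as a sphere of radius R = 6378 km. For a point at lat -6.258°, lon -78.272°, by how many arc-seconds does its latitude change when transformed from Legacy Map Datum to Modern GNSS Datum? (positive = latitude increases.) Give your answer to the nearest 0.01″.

Δφ = -1.64″

sin φ = -0.109006, cos φ = 0.994041, sin λ = -0.979124, cos λ = 0.203266.
North component: ΔN = −sin φ cos λ·ΔX − sin φ sin λ·ΔY + cos φ·ΔZ = −(-0.109006)(0.203266)(38) − (-0.109006)(-0.979124)(241) + (0.994041)(-26) = -50.73 m.
1° of latitude spans πR/180 = 111317 m, so Δφ = -50.73 / 111317 × 3600 = -1.640″.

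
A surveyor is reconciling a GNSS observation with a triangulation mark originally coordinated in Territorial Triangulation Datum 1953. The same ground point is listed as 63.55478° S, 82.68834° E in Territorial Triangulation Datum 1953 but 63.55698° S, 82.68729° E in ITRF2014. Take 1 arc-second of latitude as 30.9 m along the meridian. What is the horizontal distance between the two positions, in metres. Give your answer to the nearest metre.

Δφ = -63.55698° − -63.55478° = -0.00220°; Δλ = 82.68729° − 82.68834° = -0.00105°.
1° of latitude = 3600 × 30.90 = 111240 m.
ΔN = Δφ × 111240 = -244.7 m; ΔE = Δλ × 111240 × cos(-63.55478°) = -0.00105 × 111240 × 0.445342 = -52.0 m.
Distance = √(ΔE² + ΔN²) = √((-52.0)² + (-244.7)²) = 250.2 m.

250 m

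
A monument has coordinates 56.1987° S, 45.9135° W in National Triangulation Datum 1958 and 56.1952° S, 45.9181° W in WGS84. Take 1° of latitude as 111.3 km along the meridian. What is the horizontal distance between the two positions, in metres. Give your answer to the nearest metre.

483 m

Δφ = -56.1952° − -56.1987° = +0.0035°; Δλ = -45.9181° − -45.9135° = -0.0046°.
ΔN = Δφ × 111300 = 389.6 m; ΔE = Δλ × 111300 × cos(-56.1987°) = -0.0046 × 111300 × 0.556314 = -284.8 m.
Distance = √(ΔE² + ΔN²) = √((-284.8)² + 389.6²) = 482.6 m.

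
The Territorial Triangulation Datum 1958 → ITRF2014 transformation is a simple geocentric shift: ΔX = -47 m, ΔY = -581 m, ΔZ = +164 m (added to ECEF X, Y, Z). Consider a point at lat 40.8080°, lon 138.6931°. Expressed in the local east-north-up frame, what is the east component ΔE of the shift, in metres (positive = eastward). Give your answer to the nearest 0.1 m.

The local east axis at (φ, λ) is (−sin λ, cos λ, 0), so ΔE = −sin(138.6931°)·(-47) + cos(138.6931°)·(-581) = 467.46 m.

ΔE = 467.5 m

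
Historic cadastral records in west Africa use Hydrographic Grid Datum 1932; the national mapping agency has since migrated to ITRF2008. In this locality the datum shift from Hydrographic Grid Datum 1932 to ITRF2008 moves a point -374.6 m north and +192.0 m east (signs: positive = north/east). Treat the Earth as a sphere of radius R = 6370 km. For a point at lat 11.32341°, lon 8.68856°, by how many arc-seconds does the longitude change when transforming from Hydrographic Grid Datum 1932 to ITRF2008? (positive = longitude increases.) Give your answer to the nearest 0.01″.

At latitude 11.32341°, cos φ = 0.980535.
One radian of longitude at latitude φ spans R cos φ, so Δλ = ΔE / (R cos φ) = 192.0 / (6370000 × 0.980535) = 3.0740e-05 rad = 6.341″.

Δλ = 6.34″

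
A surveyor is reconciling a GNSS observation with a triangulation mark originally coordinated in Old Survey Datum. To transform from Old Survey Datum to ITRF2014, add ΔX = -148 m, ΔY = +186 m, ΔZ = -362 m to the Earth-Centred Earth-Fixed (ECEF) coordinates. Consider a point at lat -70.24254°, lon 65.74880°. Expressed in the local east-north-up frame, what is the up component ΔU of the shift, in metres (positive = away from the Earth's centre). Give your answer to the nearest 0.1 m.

ΔU = 377.5 m

At φ = -70.24254°, λ = 65.74880°: sin φ = -0.941132, cos φ = 0.338039, sin λ = 0.911753, cos λ = 0.410738.
ΔU = cos φ cos λ·ΔX + cos φ sin λ·ΔY + sin φ·ΔZ = (0.338039)(0.410738)(-148) + (0.338039)(0.911753)(186) + (-0.941132)(-362) = 377.47 m.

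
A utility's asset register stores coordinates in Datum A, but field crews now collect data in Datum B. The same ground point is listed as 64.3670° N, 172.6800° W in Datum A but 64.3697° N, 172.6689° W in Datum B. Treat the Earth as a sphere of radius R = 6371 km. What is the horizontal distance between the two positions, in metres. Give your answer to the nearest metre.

613 m

Δφ = 64.3697° − 64.3670° = +0.0027°; Δλ = -172.6689° − -172.6800° = +0.0111°.
1° along a meridian = πR/180 = 111195 m.
ΔN = Δφ × 111195 = 300.2 m; ΔE = Δλ × 111195 × cos(64.3670°) = +0.0111 × 111195 × 0.432605 = 533.9 m.
Distance = √(ΔE² + ΔN²) = √(533.9² + 300.2²) = 612.6 m.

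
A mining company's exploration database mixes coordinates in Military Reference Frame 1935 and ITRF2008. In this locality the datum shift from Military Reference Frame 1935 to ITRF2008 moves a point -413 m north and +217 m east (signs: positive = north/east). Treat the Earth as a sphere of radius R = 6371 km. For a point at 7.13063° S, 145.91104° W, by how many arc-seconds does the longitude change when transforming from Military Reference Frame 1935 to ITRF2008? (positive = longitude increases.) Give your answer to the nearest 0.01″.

Δλ = 7.08″

At latitude -7.13063°, cos φ = 0.992266.
One radian of longitude at latitude φ spans R cos φ, so Δλ = ΔE / (R cos φ) = 217.0 / (6371000 × 0.992266) = 3.4326e-05 rad = 7.080″.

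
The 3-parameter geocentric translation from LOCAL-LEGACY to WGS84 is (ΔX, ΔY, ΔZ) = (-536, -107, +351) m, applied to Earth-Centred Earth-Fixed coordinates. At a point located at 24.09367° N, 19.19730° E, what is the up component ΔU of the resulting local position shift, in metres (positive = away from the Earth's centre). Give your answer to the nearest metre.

ΔU = -351 m

At φ = 24.09367°, λ = 19.19730°: sin φ = 0.408230, cos φ = 0.912879, sin λ = 0.328822, cos λ = 0.944392.
ΔU = cos φ cos λ·ΔX + cos φ sin λ·ΔY + sin φ·ΔZ = (0.912879)(0.944392)(-536) + (0.912879)(0.328822)(-107) + (0.408230)(351) = -350.92 m.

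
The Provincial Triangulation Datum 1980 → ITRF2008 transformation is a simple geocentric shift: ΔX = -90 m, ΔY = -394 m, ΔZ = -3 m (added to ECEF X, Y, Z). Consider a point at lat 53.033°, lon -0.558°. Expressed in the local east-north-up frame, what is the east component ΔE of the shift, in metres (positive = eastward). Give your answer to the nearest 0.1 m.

At φ = 53.033°, λ = -0.558°: sin φ = 0.798982, cos φ = 0.601355, sin λ = -0.009739, cos λ = 0.999953.
ΔE = −sin λ·ΔX + cos λ·ΔY = −(-0.009739)·(-90) + (0.999953)·(-394) = -394.86 m.

ΔE = -394.9 m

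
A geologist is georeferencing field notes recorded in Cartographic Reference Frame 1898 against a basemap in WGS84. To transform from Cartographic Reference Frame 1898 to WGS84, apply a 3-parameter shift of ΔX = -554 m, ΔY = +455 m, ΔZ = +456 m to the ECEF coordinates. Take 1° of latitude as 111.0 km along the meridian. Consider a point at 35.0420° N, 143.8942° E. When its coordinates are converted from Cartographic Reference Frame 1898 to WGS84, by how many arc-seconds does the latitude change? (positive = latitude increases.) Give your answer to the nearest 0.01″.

Δφ = -1.22″

sin φ = 0.574177, cos φ = 0.818731, sin λ = 0.589278, cos λ = -0.807930.
North component: ΔN = −sin φ cos λ·ΔX − sin φ sin λ·ΔY + cos φ·ΔZ = −(0.574177)(-0.807930)(-554) − (0.574177)(0.589278)(455) + (0.818731)(456) = -37.61 m.
1° of latitude spans 111000 m, so Δφ = -37.61 / 111000 × 3600 = -1.220″.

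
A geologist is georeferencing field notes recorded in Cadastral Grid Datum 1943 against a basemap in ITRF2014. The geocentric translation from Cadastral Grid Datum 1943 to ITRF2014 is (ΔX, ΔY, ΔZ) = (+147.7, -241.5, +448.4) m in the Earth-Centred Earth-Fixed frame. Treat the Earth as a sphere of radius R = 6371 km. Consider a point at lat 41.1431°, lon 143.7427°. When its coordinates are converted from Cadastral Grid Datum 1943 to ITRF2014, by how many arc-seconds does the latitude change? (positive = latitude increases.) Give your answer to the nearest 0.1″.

Δφ = 16.5″

sin φ = 0.657942, cos φ = 0.753069, sin λ = 0.591412, cos λ = -0.806369.
North component: ΔN = −sin φ cos λ·ΔX − sin φ sin λ·ΔY + cos φ·ΔZ = −(0.657942)(-0.806369)(147.7) − (0.657942)(0.591412)(-241.5) + (0.753069)(448.4) = 510.01 m.
1° of latitude spans πR/180 = 111195 m, so Δφ = 510.01 / 111195 × 3600 = 16.512″.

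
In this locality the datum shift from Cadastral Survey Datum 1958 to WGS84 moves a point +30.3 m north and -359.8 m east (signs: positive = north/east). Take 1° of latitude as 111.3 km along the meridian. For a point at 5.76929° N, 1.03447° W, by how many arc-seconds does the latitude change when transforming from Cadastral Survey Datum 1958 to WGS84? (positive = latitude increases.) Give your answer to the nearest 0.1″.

1° of latitude = 111.3 km, so Δφ = 30.3 / 111300 = 0.0002722° = 0.980″.

Δφ = 1.0″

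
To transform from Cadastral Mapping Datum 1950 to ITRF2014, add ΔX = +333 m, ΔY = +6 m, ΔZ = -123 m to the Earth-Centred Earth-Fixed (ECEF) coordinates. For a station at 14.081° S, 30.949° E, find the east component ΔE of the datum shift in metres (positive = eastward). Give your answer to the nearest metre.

ΔE = -166 m

At φ = -14.081°, λ = 30.949°: sin φ = -0.243293, cos φ = 0.969953, sin λ = 0.514275, cos λ = 0.857625.
ΔE = −sin λ·ΔX + cos λ·ΔY = −(0.514275)·(333) + (0.857625)·(6) = -166.11 m.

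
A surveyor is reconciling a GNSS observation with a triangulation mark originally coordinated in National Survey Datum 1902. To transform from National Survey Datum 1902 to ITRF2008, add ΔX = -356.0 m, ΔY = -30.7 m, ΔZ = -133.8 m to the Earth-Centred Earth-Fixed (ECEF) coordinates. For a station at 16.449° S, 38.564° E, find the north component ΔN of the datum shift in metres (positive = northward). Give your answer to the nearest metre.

The local north axis is (−sin φ cos λ, −sin φ sin λ, cos φ), giving ΔN = -78.821 − 5.419 − 128.324 = -212.56 m.

ΔN = -213 m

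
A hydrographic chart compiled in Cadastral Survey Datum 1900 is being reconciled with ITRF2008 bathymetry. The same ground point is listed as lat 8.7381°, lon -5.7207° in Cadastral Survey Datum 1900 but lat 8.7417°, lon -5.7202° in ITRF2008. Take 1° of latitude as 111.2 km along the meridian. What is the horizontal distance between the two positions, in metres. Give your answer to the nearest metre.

Δφ = 8.7417° − 8.7381° = +0.0036°; Δλ = -5.7202° − -5.7207° = +0.0005°.
ΔN = Δφ × 111200 = 400.3 m; ΔE = Δλ × 111200 × cos(8.7381°) = +0.0005 × 111200 × 0.988393 = 55.0 m.
Distance = √(ΔE² + ΔN²) = √(55.0² + 400.3²) = 404.1 m.

404 m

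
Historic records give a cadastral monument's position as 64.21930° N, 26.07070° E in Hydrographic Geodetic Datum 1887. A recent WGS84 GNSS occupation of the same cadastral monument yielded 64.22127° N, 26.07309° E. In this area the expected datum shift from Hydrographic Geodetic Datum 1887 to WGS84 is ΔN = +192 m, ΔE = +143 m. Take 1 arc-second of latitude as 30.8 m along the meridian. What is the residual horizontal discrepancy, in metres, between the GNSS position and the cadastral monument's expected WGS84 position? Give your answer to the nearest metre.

38 m

Observed coordinate differences: Δφ = +0.00197°, Δλ = +0.00239°.
Converting to metres (1° lat = 110880 m, cos φ = 0.434928): observed ΔN = 218.4 m, observed ΔE = 115.3 m.
Subtracting the expected shift leaves a residual of 218.4 − (192) = 26.4 m north and 115.3 − (143) = -27.7 m east.
Residual distance = √(26.4² + (-27.7)²) = 38.3 m.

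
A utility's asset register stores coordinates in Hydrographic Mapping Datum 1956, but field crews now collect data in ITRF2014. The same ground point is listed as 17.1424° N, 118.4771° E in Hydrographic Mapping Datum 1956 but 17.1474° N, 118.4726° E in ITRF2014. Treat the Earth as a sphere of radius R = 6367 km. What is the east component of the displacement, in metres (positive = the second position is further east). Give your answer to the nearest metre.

Δφ = 17.1474° − 17.1424° = +0.0050°; Δλ = 118.4726° − 118.4771° = -0.0045°.
1° along a meridian = πR/180 = 111125 m.
ΔN = Δφ × 111125 = 555.6 m; ΔE = Δλ × 111125 × cos(17.1424°) = -0.0045 × 111125 × 0.955575 = -477.8 m.

ΔE = -478 m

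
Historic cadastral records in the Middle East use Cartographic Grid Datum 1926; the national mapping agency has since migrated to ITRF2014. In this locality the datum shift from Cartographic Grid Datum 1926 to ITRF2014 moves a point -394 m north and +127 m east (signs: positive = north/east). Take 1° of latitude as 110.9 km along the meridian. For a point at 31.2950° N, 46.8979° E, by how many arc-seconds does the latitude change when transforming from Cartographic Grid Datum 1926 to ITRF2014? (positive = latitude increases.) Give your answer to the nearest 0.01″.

Δφ = -12.79″

1° of latitude = 110.9 km, so Δφ = -394.0 / 110900 = -0.0035528° = -12.790″.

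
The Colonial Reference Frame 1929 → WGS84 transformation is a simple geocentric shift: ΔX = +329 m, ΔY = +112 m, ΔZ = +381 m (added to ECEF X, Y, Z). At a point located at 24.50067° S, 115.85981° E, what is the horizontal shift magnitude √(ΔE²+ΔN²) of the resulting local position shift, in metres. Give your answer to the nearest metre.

477 m

The local east axis at (φ, λ) is (−sin λ, cos λ, 0), so ΔE = −sin(115.85981°)·329 + cos(115.85981°)·112 = -344.91 m.
The local north axis is (−sin φ cos λ, −sin φ sin λ, cos φ), giving ΔN = -59.510 + 41.796 + 346.693 = 328.98 m.
Horizontal magnitude = √(ΔE² + ΔN²) = √((-344.91)² + 328.98²) = 476.64 m.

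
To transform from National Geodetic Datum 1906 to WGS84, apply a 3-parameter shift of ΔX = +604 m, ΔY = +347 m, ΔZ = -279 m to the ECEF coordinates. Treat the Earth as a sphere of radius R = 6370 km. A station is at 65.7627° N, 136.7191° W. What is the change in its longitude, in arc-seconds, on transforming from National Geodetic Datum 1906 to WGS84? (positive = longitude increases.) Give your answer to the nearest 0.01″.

sin φ = 0.911853, cos φ = 0.410517, sin λ = -0.685576, cos λ = -0.728001.
East component: ΔE = −sin λ·ΔX + cos λ·ΔY = −(-0.685576)(604) + (-0.728001)(347) = 161.47 m.
1° of latitude spans πR/180 = 111177 m; at latitude φ, 1° of longitude spans that × cos φ = 45640.2 m, so Δλ = 161.47 / 45640.2 × 3600 = 12.736″.

Δλ = 12.74″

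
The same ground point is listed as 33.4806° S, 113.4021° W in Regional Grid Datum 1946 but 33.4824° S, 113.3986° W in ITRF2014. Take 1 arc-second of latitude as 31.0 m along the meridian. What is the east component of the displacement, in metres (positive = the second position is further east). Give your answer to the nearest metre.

Δφ = -33.4824° − -33.4806° = -0.0018°; Δλ = -113.3986° − -113.4021° = +0.0035°.
1° of latitude = 3600 × 31.00 = 111600 m.
ΔN = Δφ × 111600 = -200.9 m; ΔE = Δλ × 111600 × cos(-33.4806°) = +0.0035 × 111600 × 0.834073 = 325.8 m.

ΔE = 326 m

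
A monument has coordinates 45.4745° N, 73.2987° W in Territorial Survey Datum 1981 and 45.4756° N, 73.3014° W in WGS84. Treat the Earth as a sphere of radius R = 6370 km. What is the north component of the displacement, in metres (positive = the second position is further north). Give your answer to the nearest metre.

Δφ = 45.4756° − 45.4745° = +0.0011°; Δλ = -73.3014° − -73.2987° = -0.0027°.
1° along a meridian = πR/180 = 111177 m.
ΔN = Δφ × 111177 = 122.3 m; ΔE = Δλ × 111177 × cos(45.4745°) = -0.0027 × 111177 × 0.701227 = -210.5 m.

ΔN = 122 m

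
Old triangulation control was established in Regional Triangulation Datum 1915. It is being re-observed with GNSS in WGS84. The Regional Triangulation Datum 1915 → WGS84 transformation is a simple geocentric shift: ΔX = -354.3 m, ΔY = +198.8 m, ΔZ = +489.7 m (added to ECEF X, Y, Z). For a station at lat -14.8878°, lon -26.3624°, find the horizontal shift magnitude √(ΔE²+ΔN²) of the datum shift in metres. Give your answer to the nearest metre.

The local east axis at (φ, λ) is (−sin λ, cos λ, 0), so ΔE = −sin(-26.3624°)·(-354.3) + cos(-26.3624°)·198.8 = 20.80 m.
The local north axis is (−sin φ cos λ, −sin φ sin λ, cos φ), giving ΔN = -81.563 − 22.681 + 473.261 = 369.02 m.
Horizontal magnitude = √(ΔE² + ΔN²) = √(20.80² + 369.02²) = 369.60 m.

370 m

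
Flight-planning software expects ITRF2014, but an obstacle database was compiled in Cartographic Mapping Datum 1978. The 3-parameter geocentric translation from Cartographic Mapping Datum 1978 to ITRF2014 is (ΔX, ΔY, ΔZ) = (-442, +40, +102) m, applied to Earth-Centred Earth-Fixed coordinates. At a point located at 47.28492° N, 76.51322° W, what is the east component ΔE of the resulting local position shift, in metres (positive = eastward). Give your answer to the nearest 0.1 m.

ΔE = -420.5 m

The local east axis at (φ, λ) is (−sin λ, cos λ, 0), so ΔE = −sin(-76.51322°)·(-442) + cos(-76.51322°)·40 = -420.48 m.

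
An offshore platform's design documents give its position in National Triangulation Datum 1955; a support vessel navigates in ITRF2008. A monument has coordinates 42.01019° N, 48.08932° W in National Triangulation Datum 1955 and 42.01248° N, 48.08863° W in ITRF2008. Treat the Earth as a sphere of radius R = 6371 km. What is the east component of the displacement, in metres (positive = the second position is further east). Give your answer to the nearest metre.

ΔE = 57 m

Δφ = 42.01248° − 42.01019° = +0.00229°; Δλ = -48.08863° − -48.08932° = +0.00069°.
1° along a meridian = πR/180 = 111195 m.
ΔN = Δφ × 111195 = 254.6 m; ΔE = Δλ × 111195 × cos(42.01019°) = +0.00069 × 111195 × 0.743026 = 57.0 m.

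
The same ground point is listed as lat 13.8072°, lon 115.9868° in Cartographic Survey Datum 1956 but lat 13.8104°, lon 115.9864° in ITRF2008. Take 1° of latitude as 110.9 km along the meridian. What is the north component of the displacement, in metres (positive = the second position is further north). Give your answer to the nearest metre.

ΔN = 355 m

Δφ = 13.8104° − 13.8072° = +0.0032°; Δλ = 115.9864° − 115.9868° = -0.0004°.
ΔN = Δφ × 110900 = 354.9 m; ΔE = Δλ × 110900 × cos(13.8072°) = -0.0004 × 110900 × 0.971104 = -43.1 m.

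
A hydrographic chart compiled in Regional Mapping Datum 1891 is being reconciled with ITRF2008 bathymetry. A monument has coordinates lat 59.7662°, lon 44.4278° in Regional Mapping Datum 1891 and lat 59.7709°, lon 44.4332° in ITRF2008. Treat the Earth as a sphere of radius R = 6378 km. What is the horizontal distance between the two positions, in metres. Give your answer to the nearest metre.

604 m

Δφ = 59.7709° − 59.7662° = +0.0047°; Δλ = 44.4332° − 44.4278° = +0.0054°.
1° along a meridian = πR/180 = 111317 m.
ΔN = Δφ × 111317 = 523.2 m; ΔE = Δλ × 111317 × cos(59.7662°) = +0.0054 × 111317 × 0.503530 = 302.7 m.
Distance = √(ΔE² + ΔN²) = √(302.7² + 523.2²) = 604.4 m.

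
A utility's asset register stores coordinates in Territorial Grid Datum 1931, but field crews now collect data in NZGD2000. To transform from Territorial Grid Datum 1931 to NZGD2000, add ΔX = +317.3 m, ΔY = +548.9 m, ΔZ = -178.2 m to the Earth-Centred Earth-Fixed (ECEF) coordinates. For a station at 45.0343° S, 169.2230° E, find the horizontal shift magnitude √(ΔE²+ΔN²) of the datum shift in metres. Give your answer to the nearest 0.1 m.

The local east axis at (φ, λ) is (−sin λ, cos λ, 0), so ΔE = −sin(169.2230°)·317.3 + cos(169.2230°)·548.9 = -598.55 m.
The local north axis is (−sin φ cos λ, −sin φ sin λ, cos φ), giving ΔN = -220.540 + 72.619 − 125.931 = -273.85 m.
Horizontal magnitude = √(ΔE² + ΔN²) = √((-598.55)² + (-273.85)²) = 658.22 m.

658.2 m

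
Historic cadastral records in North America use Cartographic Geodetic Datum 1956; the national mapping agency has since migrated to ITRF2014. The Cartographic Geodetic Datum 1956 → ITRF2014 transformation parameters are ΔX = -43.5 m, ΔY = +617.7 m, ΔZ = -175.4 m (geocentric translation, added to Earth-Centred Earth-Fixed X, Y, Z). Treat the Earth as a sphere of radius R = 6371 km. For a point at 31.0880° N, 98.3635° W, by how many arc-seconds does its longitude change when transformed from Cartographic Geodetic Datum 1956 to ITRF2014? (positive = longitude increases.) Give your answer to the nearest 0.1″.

Δλ = -5.0″

sin φ = 0.516354, cos φ = 0.856375, sin λ = -0.989365, cos λ = -0.145453.
East component: ΔE = −sin λ·ΔX + cos λ·ΔY = −(-0.989365)(-43.5) + (-0.145453)(617.7) = -132.88 m.
1° of latitude spans πR/180 = 111195 m; at latitude φ, 1° of longitude spans that × cos φ = 95224.6 m, so Δλ = -132.88 / 95224.6 × 3600 = -5.024″.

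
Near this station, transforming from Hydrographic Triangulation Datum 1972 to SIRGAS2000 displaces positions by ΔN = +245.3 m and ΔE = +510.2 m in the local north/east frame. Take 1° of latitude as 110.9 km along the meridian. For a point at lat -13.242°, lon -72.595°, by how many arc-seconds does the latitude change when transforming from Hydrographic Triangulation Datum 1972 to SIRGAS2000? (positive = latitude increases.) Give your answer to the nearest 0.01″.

1° of latitude = 110.9 km, so Δφ = 245.3 / 110900 = 0.0022119° = 7.963″.

Δφ = 7.96″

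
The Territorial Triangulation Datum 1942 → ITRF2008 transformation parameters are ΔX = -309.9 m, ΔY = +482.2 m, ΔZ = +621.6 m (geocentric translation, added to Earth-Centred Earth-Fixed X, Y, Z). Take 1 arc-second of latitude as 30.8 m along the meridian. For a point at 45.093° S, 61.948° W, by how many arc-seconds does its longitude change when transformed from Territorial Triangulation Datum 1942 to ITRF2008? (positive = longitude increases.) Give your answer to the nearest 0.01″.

sin φ = -0.708254, cos φ = 0.705958, sin λ = -0.882521, cos λ = 0.470273.
East component: ΔE = −sin λ·ΔX + cos λ·ΔY = −(-0.882521)(-309.9) + (0.470273)(482.2) = -46.73 m.
1° of latitude spans 3600 × 30.80 = 110880 m; at latitude φ, 1° of longitude spans that × cos φ = 78276.6 m, so Δλ = -46.73 / 78276.6 × 3600 = -2.149″.

Δλ = -2.15″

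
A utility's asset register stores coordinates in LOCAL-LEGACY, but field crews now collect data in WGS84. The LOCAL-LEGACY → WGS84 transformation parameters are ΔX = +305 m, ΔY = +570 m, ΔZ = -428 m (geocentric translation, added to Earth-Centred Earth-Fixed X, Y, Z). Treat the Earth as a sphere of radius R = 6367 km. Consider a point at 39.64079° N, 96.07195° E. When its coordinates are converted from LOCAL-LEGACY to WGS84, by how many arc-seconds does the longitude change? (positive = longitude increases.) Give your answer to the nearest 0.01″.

Δλ = -15.30″

sin φ = 0.637972, cos φ = 0.770059, sin λ = 0.994390, cos λ = -0.105777.
East component: ΔE = −sin λ·ΔX + cos λ·ΔY = −(0.994390)(305) + (-0.105777)(570) = -363.58 m.
1° of latitude spans πR/180 = 111125 m; at latitude φ, 1° of longitude spans that × cos φ = 85572.9 m, so Δλ = -363.58 / 85572.9 × 3600 = -15.296″.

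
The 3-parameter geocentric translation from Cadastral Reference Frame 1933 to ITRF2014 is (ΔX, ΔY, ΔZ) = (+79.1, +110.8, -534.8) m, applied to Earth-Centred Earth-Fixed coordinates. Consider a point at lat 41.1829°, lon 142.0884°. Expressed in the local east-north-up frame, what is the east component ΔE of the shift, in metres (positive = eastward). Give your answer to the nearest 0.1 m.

ΔE = -136.0 m

At φ = 41.1829°, λ = 142.0884°: sin φ = 0.658465, cos φ = 0.752611, sin λ = 0.614445, cos λ = -0.788960.
ΔE = −sin λ·ΔX + cos λ·ΔY = −(0.614445)·(79.1) + (-0.788960)·(110.8) = -136.02 m.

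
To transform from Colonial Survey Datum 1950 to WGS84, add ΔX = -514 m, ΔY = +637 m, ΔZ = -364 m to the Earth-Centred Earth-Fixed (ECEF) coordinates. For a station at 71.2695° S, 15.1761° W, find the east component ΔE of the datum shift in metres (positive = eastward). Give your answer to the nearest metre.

At φ = -71.2695°, λ = -15.1761°: sin φ = -0.947039, cos φ = 0.321117, sin λ = -0.261787, cos λ = 0.965126.
ΔE = −sin λ·ΔX + cos λ·ΔY = −(-0.261787)·(-514) + (0.965126)·(637) = 480.23 m.

ΔE = 480 m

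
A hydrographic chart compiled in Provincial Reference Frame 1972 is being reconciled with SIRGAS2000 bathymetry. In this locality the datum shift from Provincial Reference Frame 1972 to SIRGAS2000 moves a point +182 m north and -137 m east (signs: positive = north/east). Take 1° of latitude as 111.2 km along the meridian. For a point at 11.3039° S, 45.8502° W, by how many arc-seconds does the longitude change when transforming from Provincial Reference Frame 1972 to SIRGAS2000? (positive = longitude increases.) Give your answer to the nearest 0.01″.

Δλ = -4.52″

At latitude -11.3039°, cos φ = 0.980601.
1° of longitude at this latitude = 111.2 × cos φ = 109.04 km, so Δλ = -137.0 / 109042.9 = -0.0012564° = -4.523″.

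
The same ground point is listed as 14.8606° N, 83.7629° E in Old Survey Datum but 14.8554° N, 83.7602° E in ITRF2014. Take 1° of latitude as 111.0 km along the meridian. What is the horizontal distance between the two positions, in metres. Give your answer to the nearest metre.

646 m

Δφ = 14.8554° − 14.8606° = -0.0052°; Δλ = 83.7602° − 83.7629° = -0.0027°.
ΔN = Δφ × 111000 = -577.2 m; ΔE = Δλ × 111000 × cos(14.8606°) = -0.0027 × 111000 × 0.966553 = -289.7 m.
Distance = √(ΔE² + ΔN²) = √((-289.7)² + (-577.2)²) = 645.8 m.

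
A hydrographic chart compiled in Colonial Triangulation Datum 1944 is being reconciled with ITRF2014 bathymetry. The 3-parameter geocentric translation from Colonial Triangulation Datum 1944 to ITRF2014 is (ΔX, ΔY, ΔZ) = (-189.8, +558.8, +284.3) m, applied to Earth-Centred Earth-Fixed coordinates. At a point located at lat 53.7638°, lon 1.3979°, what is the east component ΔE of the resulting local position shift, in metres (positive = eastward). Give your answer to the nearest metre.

ΔE = 563 m

The local east axis at (φ, λ) is (−sin λ, cos λ, 0), so ΔE = −sin(1.3979°)·(-189.8) + cos(1.3979°)·558.8 = 563.26 m.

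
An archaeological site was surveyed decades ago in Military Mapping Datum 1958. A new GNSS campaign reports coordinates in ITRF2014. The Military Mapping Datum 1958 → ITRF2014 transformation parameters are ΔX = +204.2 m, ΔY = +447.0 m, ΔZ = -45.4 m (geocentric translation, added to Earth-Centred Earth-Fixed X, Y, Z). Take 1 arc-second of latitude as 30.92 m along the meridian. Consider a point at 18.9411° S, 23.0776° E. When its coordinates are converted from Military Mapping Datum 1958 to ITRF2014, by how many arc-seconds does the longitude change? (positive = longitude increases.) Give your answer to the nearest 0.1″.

sin φ = -0.324596, cos φ = 0.945853, sin λ = 0.391977, cos λ = 0.919975.
East component: ΔE = −sin λ·ΔX + cos λ·ΔY = −(0.391977)(204.2) + (0.919975)(447.0) = 331.19 m.
1° of latitude spans 3600 × 30.92 = 111312 m; at latitude φ, 1° of longitude spans that × cos φ = 105284.8 m, so Δλ = 331.19 / 105284.8 × 3600 = 11.324″.

Δλ = 11.3″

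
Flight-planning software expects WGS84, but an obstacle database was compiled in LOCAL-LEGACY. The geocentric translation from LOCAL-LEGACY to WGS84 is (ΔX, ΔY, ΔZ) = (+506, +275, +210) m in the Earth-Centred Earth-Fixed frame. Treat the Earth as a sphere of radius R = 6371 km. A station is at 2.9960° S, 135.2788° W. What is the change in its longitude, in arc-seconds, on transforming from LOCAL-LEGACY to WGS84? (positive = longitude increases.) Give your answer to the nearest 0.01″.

Δλ = 5.21″

sin φ = -0.052266, cos φ = 0.998633, sin λ = -0.703658, cos λ = -0.710539.
East component: ΔE = −sin λ·ΔX + cos λ·ΔY = −(-0.703658)(506) + (-0.710539)(275) = 160.65 m.
1° of latitude spans πR/180 = 111195 m; at latitude φ, 1° of longitude spans that × cos φ = 111042.9 m, so Δλ = 160.65 / 111042.9 × 3600 = 5.208″.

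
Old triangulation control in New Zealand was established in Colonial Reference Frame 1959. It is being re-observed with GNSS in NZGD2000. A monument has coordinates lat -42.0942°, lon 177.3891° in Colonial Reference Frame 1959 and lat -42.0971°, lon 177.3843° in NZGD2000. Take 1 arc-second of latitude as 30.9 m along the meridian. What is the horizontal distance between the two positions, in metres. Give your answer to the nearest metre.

511 m

Δφ = -42.0971° − -42.0942° = -0.0029°; Δλ = 177.3843° − 177.3891° = -0.0048°.
1° of latitude = 3600 × 30.90 = 111240 m.
ΔN = Δφ × 111240 = -322.6 m; ΔE = Δλ × 111240 × cos(-42.0942°) = -0.0048 × 111240 × 0.742044 = -396.2 m.
Distance = √(ΔE² + ΔN²) = √((-396.2)² + (-322.6)²) = 510.9 m.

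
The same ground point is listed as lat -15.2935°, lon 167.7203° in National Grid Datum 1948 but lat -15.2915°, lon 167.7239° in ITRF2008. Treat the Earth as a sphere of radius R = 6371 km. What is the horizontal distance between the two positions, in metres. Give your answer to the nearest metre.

446 m

Δφ = -15.2915° − -15.2935° = +0.0020°; Δλ = 167.7239° − 167.7203° = +0.0036°.
1° along a meridian = πR/180 = 111195 m.
ΔN = Δφ × 111195 = 222.4 m; ΔE = Δλ × 111195 × cos(-15.2935°) = +0.0036 × 111195 × 0.964587 = 386.1 m.
Distance = √(ΔE² + ΔN²) = √(386.1² + 222.4²) = 445.6 m.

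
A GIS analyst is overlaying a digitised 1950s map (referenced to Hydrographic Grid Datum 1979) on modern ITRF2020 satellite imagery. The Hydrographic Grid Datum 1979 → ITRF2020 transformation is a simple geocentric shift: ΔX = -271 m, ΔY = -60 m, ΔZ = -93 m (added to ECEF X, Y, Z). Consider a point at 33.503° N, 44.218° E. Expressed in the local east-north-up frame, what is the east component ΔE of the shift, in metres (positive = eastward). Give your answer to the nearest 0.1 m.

ΔE = 146.0 m

The local east axis at (φ, λ) is (−sin λ, cos λ, 0), so ΔE = −sin(44.218°)·(-271) + cos(44.218°)·(-60) = 145.99 m.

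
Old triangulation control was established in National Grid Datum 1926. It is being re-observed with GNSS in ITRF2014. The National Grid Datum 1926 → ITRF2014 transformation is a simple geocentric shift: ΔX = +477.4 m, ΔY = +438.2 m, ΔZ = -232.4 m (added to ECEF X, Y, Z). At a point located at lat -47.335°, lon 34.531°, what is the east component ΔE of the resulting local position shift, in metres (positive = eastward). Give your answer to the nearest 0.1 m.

ΔE = 90.4 m

The local east axis at (φ, λ) is (−sin λ, cos λ, 0), so ΔE = −sin(34.531°)·477.4 + cos(34.531°)·438.2 = 90.38 m.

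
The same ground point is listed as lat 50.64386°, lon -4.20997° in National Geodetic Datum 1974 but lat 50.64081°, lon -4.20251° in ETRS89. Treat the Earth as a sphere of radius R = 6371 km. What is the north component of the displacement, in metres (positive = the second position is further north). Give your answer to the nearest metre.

ΔN = -339 m

Δφ = 50.64081° − 50.64386° = -0.00305°; Δλ = -4.20251° − -4.20997° = +0.00746°.
1° along a meridian = πR/180 = 111195 m.
ΔN = Δφ × 111195 = -339.1 m; ΔE = Δλ × 111195 × cos(50.64386°) = +0.00746 × 111195 × 0.634139 = 526.0 m.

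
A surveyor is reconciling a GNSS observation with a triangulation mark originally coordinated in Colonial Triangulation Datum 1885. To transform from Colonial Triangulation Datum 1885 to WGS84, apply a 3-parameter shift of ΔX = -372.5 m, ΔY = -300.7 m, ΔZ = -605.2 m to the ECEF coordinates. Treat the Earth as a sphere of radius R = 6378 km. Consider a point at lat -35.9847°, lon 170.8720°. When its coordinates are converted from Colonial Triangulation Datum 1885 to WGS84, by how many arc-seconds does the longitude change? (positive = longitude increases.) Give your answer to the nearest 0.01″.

sin φ = -0.587569, cos φ = 0.809174, sin λ = 0.158641, cos λ = -0.987336.
East component: ΔE = −sin λ·ΔX + cos λ·ΔY = −(0.158641)(-372.5) + (-0.987336)(-300.7) = 355.99 m.
1° of latitude spans πR/180 = 111317 m; at latitude φ, 1° of longitude spans that × cos φ = 90074.9 m, so Δλ = 355.99 / 90074.9 × 3600 = 14.228″.

Δλ = 14.23″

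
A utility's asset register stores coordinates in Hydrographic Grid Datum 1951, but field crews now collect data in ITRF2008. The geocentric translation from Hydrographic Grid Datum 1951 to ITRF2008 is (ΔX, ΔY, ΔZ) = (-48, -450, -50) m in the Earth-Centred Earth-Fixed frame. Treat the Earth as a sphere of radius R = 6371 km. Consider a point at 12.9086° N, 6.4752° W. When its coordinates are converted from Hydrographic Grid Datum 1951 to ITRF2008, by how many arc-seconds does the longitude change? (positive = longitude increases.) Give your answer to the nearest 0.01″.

sin φ = 0.223396, cos φ = 0.974728, sin λ = -0.112773, cos λ = 0.993621.
East component: ΔE = −sin λ·ΔX + cos λ·ΔY = −(-0.112773)(-48) + (0.993621)(-450) = -452.54 m.
1° of latitude spans πR/180 = 111195 m; at latitude φ, 1° of longitude spans that × cos φ = 108384.8 m, so Δλ = -452.54 / 108384.8 × 3600 = -15.031″.

Δλ = -15.03″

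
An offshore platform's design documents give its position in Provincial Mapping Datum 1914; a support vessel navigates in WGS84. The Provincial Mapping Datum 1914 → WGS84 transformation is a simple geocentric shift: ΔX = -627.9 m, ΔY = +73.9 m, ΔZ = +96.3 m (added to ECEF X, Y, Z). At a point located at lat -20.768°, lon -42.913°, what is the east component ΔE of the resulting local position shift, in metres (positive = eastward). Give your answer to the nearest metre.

ΔE = -373 m

The local east axis at (φ, λ) is (−sin λ, cos λ, 0), so ΔE = −sin(-42.913°)·(-627.9) + cos(-42.913°)·73.9 = -373.41 m.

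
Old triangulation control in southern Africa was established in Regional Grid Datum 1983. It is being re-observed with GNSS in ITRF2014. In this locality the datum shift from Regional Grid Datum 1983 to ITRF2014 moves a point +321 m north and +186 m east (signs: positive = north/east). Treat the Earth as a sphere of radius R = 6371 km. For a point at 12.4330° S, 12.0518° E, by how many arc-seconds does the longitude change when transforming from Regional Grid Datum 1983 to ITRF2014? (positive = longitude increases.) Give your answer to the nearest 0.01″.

Δλ = 6.17″

At latitude -12.4330°, cos φ = 0.976548.
One radian of longitude at latitude φ spans R cos φ, so Δλ = ΔE / (R cos φ) = 186.0 / (6371000 × 0.976548) = 2.9896e-05 rad = 6.166″.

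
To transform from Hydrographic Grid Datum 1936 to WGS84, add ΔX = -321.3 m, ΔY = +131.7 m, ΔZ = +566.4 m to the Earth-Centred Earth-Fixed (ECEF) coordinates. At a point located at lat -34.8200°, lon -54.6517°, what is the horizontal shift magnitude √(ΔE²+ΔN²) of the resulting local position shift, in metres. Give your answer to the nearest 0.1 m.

350.8 m

At φ = -34.8200°, λ = -54.6517°: sin φ = -0.571000, cos φ = 0.820950, sin λ = -0.815650, cos λ = 0.578545.
ΔE = −sin λ·ΔX + cos λ·ΔY = −(-0.815650)·(-321.3) + (0.578545)·(131.7) = -185.87 m.
ΔN = −sin φ cos λ·ΔX − sin φ sin λ·ΔY + cos φ·ΔZ = −(-0.571000)(0.578545)(-321.3) − (-0.571000)(-0.815650)(131.7) + (0.820950)(566.4) = 297.51 m.
Horizontal magnitude = √(ΔE² + ΔN²) = √((-185.87)² + 297.51²) = 350.80 m.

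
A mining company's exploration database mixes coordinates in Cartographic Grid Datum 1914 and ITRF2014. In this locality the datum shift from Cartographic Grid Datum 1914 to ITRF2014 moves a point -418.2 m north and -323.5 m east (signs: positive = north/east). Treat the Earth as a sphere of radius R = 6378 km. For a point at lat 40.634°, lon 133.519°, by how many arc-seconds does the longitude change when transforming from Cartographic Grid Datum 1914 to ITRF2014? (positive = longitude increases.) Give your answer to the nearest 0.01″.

Δλ = -13.79″

At latitude 40.634°, cos φ = 0.758885.
One radian of longitude at latitude φ spans R cos φ, so Δλ = ΔE / (R cos φ) = -323.5 / (6378000 × 0.758885) = -6.6837e-05 rad = -13.786″.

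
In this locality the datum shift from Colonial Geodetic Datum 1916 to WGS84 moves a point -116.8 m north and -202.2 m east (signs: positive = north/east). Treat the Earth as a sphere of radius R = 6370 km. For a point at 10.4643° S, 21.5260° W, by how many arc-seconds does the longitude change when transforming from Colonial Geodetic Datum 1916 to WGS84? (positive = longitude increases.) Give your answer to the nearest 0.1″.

At latitude -10.4643°, cos φ = 0.983368.
One radian of longitude at latitude φ spans R cos φ, so Δλ = ΔE / (R cos φ) = -202.2 / (6370000 × 0.983368) = -3.2279e-05 rad = -6.658″.

Δλ = -6.7″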